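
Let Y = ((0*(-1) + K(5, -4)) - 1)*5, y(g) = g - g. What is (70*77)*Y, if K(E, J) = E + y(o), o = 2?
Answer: 107800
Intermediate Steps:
y(g) = 0
K(E, J) = E (K(E, J) = E + 0 = E)
Y = 20 (Y = ((0*(-1) + 5) - 1)*5 = ((0 + 5) - 1)*5 = (5 - 1)*5 = 4*5 = 20)
(70*77)*Y = (70*77)*20 = 5390*20 = 107800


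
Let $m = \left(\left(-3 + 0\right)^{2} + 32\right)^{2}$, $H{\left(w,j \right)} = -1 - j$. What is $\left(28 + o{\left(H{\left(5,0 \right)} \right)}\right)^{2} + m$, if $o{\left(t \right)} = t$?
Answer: $2410$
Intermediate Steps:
$m = 1681$ ($m = \left(\left(-3\right)^{2} + 32\right)^{2} = \left(9 + 32\right)^{2} = 41^{2} = 1681$)
$\left(28 + o{\left(H{\left(5,0 \right)} \right)}\right)^{2} + m = \left(28 - 1\right)^{2} + 1681 = 27^{2} + 1681 = 729 + 1681 = 2410$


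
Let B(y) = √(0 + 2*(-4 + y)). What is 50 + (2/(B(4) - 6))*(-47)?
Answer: 197/3 ≈ 65.667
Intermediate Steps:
B(y) = √(-8 + 2*y) (B(y) = √(0 + (-8 + 2*y)) = √(-8 + 2*y))
50 + (2/(B(4) - 6))*(-47) = 50 + (2/(√(-8 + 2*4) - 6))*(-47) = 50 + (2/(√(-8 + 8) - 6))*(-47) = 50 + (2/(√0 - 6))*(-47) = 50 + (2/(0 - 6))*(-47) = 50 + (2/(-6))*(-47) = 50 - ⅙*2*(-47) = 50 - ⅓*(-47) = 50 + 47/3 = 197/3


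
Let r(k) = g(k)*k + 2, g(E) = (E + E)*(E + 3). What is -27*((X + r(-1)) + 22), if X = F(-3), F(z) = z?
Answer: -675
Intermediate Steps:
X = -3
g(E) = 2*E*(3 + E) (g(E) = (2*E)*(3 + E) = 2*E*(3 + E))
r(k) = 2 + 2*k²*(3 + k) (r(k) = (2*k*(3 + k))*k + 2 = 2*k²*(3 + k) + 2 = 2 + 2*k²*(3 + k))
-27*((X + r(-1)) + 22) = -27*((-3 + (2 + 2*(-1)²*(3 - 1))) + 22) = -27*((-3 + (2 + 2*1*2)) + 22) = -27*((-3 + (2 + 4)) + 22) = -27*((-3 + 6) + 22) = -27*(3 + 22) = -27*25 = -675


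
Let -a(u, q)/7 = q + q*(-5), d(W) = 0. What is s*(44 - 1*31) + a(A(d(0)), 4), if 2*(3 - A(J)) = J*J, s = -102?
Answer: -1214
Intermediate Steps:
A(J) = 3 - J²/2 (A(J) = 3 - J*J/2 = 3 - J²/2)
a(u, q) = 28*q (a(u, q) = -7*(q + q*(-5)) = -7*(q - 5*q) = -(-28)*q = 28*q)
s*(44 - 1*31) + a(A(d(0)), 4) = -102*(44 - 1*31) + 28*4 = -102*(44 - 31) + 112 = -102*13 + 112 = -1326 + 112 = -1214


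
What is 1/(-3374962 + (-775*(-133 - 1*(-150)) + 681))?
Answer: -1/3387456 ≈ -2.9521e-7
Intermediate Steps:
1/(-3374962 + (-775*(-133 - 1*(-150)) + 681)) = 1/(-3374962 + (-775*(-133 + 150) + 681)) = 1/(-3374962 + (-775*17 + 681)) = 1/(-3374962 + (-13175 + 681)) = 1/(-3374962 - 12494) = 1/(-3387456) = -1/3387456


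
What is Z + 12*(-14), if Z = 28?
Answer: -140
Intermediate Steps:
Z + 12*(-14) = 28 + 12*(-14) = 28 - 168 = -140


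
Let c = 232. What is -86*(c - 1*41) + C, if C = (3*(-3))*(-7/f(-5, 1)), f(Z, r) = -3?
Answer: -16447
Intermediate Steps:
C = -21 (C = (3*(-3))*(-7/(-3)) = -(-63)*(-1)/3 = -9*7/3 = -21)
-86*(c - 1*41) + C = -86*(232 - 1*41) - 21 = -86*(232 - 41) - 21 = -86*191 - 21 = -16426 - 21 = -16447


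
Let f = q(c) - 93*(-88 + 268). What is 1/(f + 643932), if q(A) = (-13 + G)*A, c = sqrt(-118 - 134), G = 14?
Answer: 17422/10926939031 - I*sqrt(7)/65561634186 ≈ 1.5944e-6 - 4.0355e-11*I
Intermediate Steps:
c = 6*I*sqrt(7) (c = sqrt(-252) = 6*I*sqrt(7) ≈ 15.875*I)
q(A) = A (q(A) = (-13 + 14)*A = 1*A = A)
f = -16740 + 6*I*sqrt(7) (f = 6*I*sqrt(7) - 93*(-88 + 268) = 6*I*sqrt(7) - 93*180 = 6*I*sqrt(7) - 1*16740 = 6*I*sqrt(7) - 16740 = -16740 + 6*I*sqrt(7) ≈ -16740.0 + 15.875*I)
1/(f + 643932) = 1/((-16740 + 6*I*sqrt(7)) + 643932) = 1/(627192 + 6*I*sqrt(7))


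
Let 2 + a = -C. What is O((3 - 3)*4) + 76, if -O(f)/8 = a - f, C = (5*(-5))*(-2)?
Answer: 492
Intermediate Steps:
C = 50 (C = -25*(-2) = 50)
a = -52 (a = -2 - 1*50 = -2 - 50 = -52)
O(f) = 416 + 8*f (O(f) = -8*(-52 - f) = 416 + 8*f)
O((3 - 3)*4) + 76 = (416 + 8*((3 - 3)*4)) + 76 = (416 + 8*(0*4)) + 76 = (416 + 8*0) + 76 = (416 + 0) + 76 = 416 + 76 = 492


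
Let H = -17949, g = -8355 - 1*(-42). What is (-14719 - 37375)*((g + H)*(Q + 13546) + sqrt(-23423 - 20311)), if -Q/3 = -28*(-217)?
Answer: -6405409684296 - 52094*I*sqrt(43734) ≈ -6.4054e+12 - 1.0894e+7*I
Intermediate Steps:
g = -8313 (g = -8355 + 42 = -8313)
Q = -18228 (Q = -(-84)*(-217) = -3*6076 = -18228)
(-14719 - 37375)*((g + H)*(Q + 13546) + sqrt(-23423 - 20311)) = (-14719 - 37375)*((-8313 - 17949)*(-18228 + 13546) + sqrt(-23423 - 20311)) = -52094*(-26262*(-4682) + sqrt(-43734)) = -52094*(122958684 + I*sqrt(43734)) = -6405409684296 - 52094*I*sqrt(43734)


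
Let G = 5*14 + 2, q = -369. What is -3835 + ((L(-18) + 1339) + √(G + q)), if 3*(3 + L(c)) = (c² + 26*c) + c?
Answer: -2553 + 3*I*√33 ≈ -2553.0 + 17.234*I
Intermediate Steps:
L(c) = -3 + 9*c + c²/3 (L(c) = -3 + ((c² + 26*c) + c)/3 = -3 + (c² + 27*c)/3 = -3 + (9*c + c²/3) = -3 + 9*c + c²/3)
G = 72 (G = 70 + 2 = 72)
-3835 + ((L(-18) + 1339) + √(G + q)) = -3835 + (((-3 + 9*(-18) + (⅓)*(-18)²) + 1339) + √(72 - 369)) = -3835 + (((-3 - 162 + (⅓)*324) + 1339) + √(-297)) = -3835 + (((-3 - 162 + 108) + 1339) + 3*I*√33) = -3835 + ((-57 + 1339) + 3*I*√33) = -3835 + (1282 + 3*I*√33) = -2553 + 3*I*√33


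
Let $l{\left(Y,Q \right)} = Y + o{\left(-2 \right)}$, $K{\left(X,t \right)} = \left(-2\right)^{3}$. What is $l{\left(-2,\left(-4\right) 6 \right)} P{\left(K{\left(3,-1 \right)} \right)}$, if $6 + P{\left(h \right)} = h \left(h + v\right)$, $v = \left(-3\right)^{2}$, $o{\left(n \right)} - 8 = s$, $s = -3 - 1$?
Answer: $-28$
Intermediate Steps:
$s = -4$
$o{\left(n \right)} = 4$ ($o{\left(n \right)} = 8 - 4 = 4$)
$v = 9$
$K{\left(X,t \right)} = -8$
$P{\left(h \right)} = -6 + h \left(9 + h\right)$ ($P{\left(h \right)} = -6 + h \left(h + 9\right) = -6 + h \left(9 + h\right)$)
$l{\left(Y,Q \right)} = 4 + Y$ ($l{\left(Y,Q \right)} = Y + 4 = 4 + Y$)
$l{\left(-2,\left(-4\right) 6 \right)} P{\left(K{\left(3,-1 \right)} \right)} = \left(4 - 2\right) \left(-6 + \left(-8\right)^{2} + 9 \left(-8\right)\right) = 2 \left(-6 + 64 - 72\right) = 2 \left(-14\right) = -28$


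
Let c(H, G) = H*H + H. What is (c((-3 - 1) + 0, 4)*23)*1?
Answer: 276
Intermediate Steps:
c(H, G) = H + H² (c(H, G) = H² + H = H + H²)
(c((-3 - 1) + 0, 4)*23)*1 = ((((-3 - 1) + 0)*(1 + ((-3 - 1) + 0)))*23)*1 = (((-4 + 0)*(1 + (-4 + 0)))*23)*1 = (-4*(1 - 4)*23)*1 = (-4*(-3)*23)*1 = (12*23)*1 = 276*1 = 276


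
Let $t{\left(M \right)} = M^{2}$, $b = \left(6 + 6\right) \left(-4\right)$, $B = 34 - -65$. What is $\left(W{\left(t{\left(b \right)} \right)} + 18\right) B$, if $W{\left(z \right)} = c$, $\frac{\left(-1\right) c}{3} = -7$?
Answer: $3861$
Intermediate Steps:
$B = 99$ ($B = 34 + 65 = 99$)
$b = -48$ ($b = 12 \left(-4\right) = -48$)
$c = 21$ ($c = \left(-3\right) \left(-7\right) = 21$)
$W{\left(z \right)} = 21$
$\left(W{\left(t{\left(b \right)} \right)} + 18\right) B = \left(21 + 18\right) 99 = 39 \cdot 99 = 3861$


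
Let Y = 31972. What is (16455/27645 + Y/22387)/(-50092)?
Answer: -83482935/2066757900172 ≈ -4.0393e-5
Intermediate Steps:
(16455/27645 + Y/22387)/(-50092) = (16455/27645 + 31972/22387)/(-50092) = (16455*(1/27645) + 31972*(1/22387))*(-1/50092) = (1097/1843 + 31972/22387)*(-1/50092) = (83482935/41259241)*(-1/50092) = -83482935/2066757900172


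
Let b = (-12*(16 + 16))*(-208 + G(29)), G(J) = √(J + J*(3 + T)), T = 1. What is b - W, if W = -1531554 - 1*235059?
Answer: 1846485 - 384*√145 ≈ 1.8419e+6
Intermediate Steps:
W = -1766613 (W = -1531554 - 235059 = -1766613)
G(J) = √5*√J (G(J) = √(J + J*(3 + 1)) = √(J + J*4) = √(J + 4*J) = √(5*J) = √5*√J)
b = 79872 - 384*√145 (b = (-12*(16 + 16))*(-208 + √5*√29) = (-12*32)*(-208 + √145) = -384*(-208 + √145) = 79872 - 384*√145 ≈ 75248.)
b - W = (79872 - 384*√145) - 1*(-1766613) = (79872 - 384*√145) + 1766613 = 1846485 - 384*√145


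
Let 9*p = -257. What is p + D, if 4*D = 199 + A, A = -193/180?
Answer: 15067/720 ≈ 20.926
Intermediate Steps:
A = -193/180 (A = -193*1/180 = -193/180 ≈ -1.0722)
D = 35627/720 (D = (199 - 193/180)/4 = (¼)*(35627/180) = 35627/720 ≈ 49.482)
p = -257/9 (p = (⅑)*(-257) = -257/9 ≈ -28.556)
p + D = -257/9 + 35627/720 = 15067/720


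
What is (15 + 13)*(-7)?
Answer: -196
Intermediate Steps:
(15 + 13)*(-7) = 28*(-7) = -196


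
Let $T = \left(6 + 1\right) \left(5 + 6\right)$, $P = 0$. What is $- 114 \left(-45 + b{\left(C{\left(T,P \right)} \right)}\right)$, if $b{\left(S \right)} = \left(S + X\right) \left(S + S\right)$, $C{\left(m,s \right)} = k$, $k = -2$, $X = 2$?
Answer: $5130$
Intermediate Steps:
$T = 77$ ($T = 7 \cdot 11 = 77$)
$C{\left(m,s \right)} = -2$
$b{\left(S \right)} = 2 S \left(2 + S\right)$ ($b{\left(S \right)} = \left(S + 2\right) \left(S + S\right) = \left(2 + S\right) 2 S = 2 S \left(2 + S\right)$)
$- 114 \left(-45 + b{\left(C{\left(T,P \right)} \right)}\right) = - 114 \left(-45 + 2 \left(-2\right) \left(2 - 2\right)\right) = - 114 \left(-45 + 2 \left(-2\right) 0\right) = - 114 \left(-45 + 0\right) = \left(-114\right) \left(-45\right) = 5130$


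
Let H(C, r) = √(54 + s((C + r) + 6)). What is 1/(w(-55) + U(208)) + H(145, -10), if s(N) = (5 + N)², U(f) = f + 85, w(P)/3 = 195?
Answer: 1/878 + √21370 ≈ 146.19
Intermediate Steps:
w(P) = 585 (w(P) = 3*195 = 585)
U(f) = 85 + f
H(C, r) = √(54 + (11 + C + r)²) (H(C, r) = √(54 + (5 + ((C + r) + 6))²) = √(54 + (5 + (6 + C + r))²) = √(54 + (11 + C + r)²))
1/(w(-55) + U(208)) + H(145, -10) = 1/(585 + (85 + 208)) + √(54 + (11 + 145 - 10)²) = 1/(585 + 293) + √(54 + 146²) = 1/878 + √(54 + 21316) = 1/878 + √21370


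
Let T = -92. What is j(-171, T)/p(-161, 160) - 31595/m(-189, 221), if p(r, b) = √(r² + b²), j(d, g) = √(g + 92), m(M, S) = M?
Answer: 31595/189 ≈ 167.17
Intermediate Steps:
j(d, g) = √(92 + g)
p(r, b) = √(b² + r²)
j(-171, T)/p(-161, 160) - 31595/m(-189, 221) = √(92 - 92)/(√(160² + (-161)²)) - 31595/(-189) = √0/(√(25600 + 25921)) - 31595*(-1/189) = 0/(√51521) + 31595/189 = 0*(√51521/51521) + 31595/189 = 0 + 31595/189 = 31595/189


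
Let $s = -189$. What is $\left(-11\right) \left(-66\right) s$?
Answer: $-137214$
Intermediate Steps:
$\left(-11\right) \left(-66\right) s = \left(-11\right) \left(-66\right) \left(-189\right) = 726 \left(-189\right) = -137214$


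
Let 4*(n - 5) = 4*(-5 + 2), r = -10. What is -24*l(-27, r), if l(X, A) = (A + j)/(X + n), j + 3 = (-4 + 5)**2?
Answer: -288/25 ≈ -11.520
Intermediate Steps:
n = 2 (n = 5 + (4*(-5 + 2))/4 = 5 + (4*(-3))/4 = 5 + (1/4)*(-12) = 5 - 3 = 2)
j = -2 (j = -3 + (-4 + 5)**2 = -3 + 1**2 = -3 + 1 = -2)
l(X, A) = (-2 + A)/(2 + X) (l(X, A) = (A - 2)/(X + 2) = (-2 + A)/(2 + X))
-24*l(-27, r) = -24*(-2 - 10)/(2 - 27) = -24*(-12)/(-25) = -(-24)*(-12)/25 = -24*12/25 = -288/25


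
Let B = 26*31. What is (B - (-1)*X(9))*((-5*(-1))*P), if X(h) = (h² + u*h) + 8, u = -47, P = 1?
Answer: 2360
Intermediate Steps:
B = 806
X(h) = 8 + h² - 47*h (X(h) = (h² - 47*h) + 8 = 8 + h² - 47*h)
(B - (-1)*X(9))*((-5*(-1))*P) = (806 - (-1)*(8 + 9² - 47*9))*(-5*(-1)*1) = (806 - (-1)*(8 + 81 - 423))*(5*1) = (806 - (-1)*(-334))*5 = (806 - 1*334)*5 = (806 - 334)*5 = 472*5 = 2360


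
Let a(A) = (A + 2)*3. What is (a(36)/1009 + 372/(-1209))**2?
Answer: 6522916/172055689 ≈ 0.037912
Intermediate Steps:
a(A) = 6 + 3*A (a(A) = (2 + A)*3 = 6 + 3*A)
(a(36)/1009 + 372/(-1209))**2 = ((6 + 3*36)/1009 + 372/(-1209))**2 = ((6 + 108)*(1/1009) + 372*(-1/1209))**2 = (114*(1/1009) - 4/13)**2 = (114/1009 - 4/13)**2 = (-2554/13117)**2 = 6522916/172055689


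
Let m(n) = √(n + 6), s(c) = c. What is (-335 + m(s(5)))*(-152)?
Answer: 50920 - 152*√11 ≈ 50416.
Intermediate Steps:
m(n) = √(6 + n)
(-335 + m(s(5)))*(-152) = (-335 + √(6 + 5))*(-152) = (-335 + √11)*(-152) = 50920 - 152*√11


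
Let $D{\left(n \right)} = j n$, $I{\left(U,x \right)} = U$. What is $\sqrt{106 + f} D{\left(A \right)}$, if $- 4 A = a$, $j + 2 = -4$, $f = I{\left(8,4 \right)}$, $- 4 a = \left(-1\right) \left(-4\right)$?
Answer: $- \frac{3 \sqrt{114}}{2} \approx -16.016$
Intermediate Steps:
$a = -1$ ($a = - \frac{\left(-1\right) \left(-4\right)}{4} = \left(- \frac{1}{4}\right) 4 = -1$)
$f = 8$
$j = -6$ ($j = -2 - 4 = -6$)
$A = \frac{1}{4}$ ($A = \left(- \frac{1}{4}\right) \left(-1\right) = \frac{1}{4} \approx 0.25$)
$D{\left(n \right)} = - 6 n$
$\sqrt{106 + f} D{\left(A \right)} = \sqrt{106 + 8} \left(\left(-6\right) \frac{1}{4}\right) = \sqrt{114} \left(- \frac{3}{2}\right) = - \frac{3 \sqrt{114}}{2}$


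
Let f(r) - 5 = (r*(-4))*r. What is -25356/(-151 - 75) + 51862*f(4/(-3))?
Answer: -111233612/1017 ≈ -1.0937e+5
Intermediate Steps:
f(r) = 5 - 4*r² (f(r) = 5 + (r*(-4))*r = 5 + (-4*r)*r = 5 - 4*r²)
-25356/(-151 - 75) + 51862*f(4/(-3)) = -25356/(-151 - 75) + 51862*(5 - 4*(4/(-3))²) = -25356/(-226) + 51862*(5 - 4*(4*(-⅓))²) = -25356*(-1/226) + 51862*(5 - 4*(-4/3)²) = 12678/113 + 51862*(5 - 4*16/9) = 12678/113 + 51862*(5 - 64/9) = 12678/113 + 51862*(-19/9) = 12678/113 - 985378/9 = -111233612/1017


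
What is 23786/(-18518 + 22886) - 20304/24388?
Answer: 675007/146328 ≈ 4.6130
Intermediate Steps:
23786/(-18518 + 22886) - 20304/24388 = 23786/4368 - 20304*1/24388 = 23786*(1/4368) - 5076/6097 = 1699/312 - 5076/6097 = 675007/146328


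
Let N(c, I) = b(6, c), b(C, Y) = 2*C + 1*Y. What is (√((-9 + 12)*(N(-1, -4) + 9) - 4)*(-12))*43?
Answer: -1032*√14 ≈ -3861.4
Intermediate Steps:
b(C, Y) = Y + 2*C (b(C, Y) = 2*C + Y = Y + 2*C)
N(c, I) = 12 + c (N(c, I) = c + 2*6 = c + 12 = 12 + c)
(√((-9 + 12)*(N(-1, -4) + 9) - 4)*(-12))*43 = (√((-9 + 12)*((12 - 1) + 9) - 4)*(-12))*43 = (√(3*(11 + 9) - 4)*(-12))*43 = (√(3*20 - 4)*(-12))*43 = (√(60 - 4)*(-12))*43 = (√56*(-12))*43 = ((2*√14)*(-12))*43 = -24*√14*43 = -1032*√14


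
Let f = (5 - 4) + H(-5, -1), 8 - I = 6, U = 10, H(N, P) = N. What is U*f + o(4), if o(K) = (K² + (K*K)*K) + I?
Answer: 42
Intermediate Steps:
I = 2 (I = 8 - 1*6 = 8 - 6 = 2)
o(K) = 2 + K² + K³ (o(K) = (K² + (K*K)*K) + 2 = (K² + K²*K) + 2 = (K² + K³) + 2 = 2 + K² + K³)
f = -4 (f = (5 - 4) - 5 = 1 - 5 = -4)
U*f + o(4) = 10*(-4) + (2 + 4² + 4³) = -40 + (2 + 16 + 64) = -40 + 82 = 42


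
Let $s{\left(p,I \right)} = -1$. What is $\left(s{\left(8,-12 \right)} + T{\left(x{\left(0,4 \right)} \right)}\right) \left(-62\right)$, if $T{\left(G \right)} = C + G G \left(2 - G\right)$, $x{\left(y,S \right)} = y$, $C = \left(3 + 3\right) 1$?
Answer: $-310$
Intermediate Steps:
$C = 6$ ($C = 6 \cdot 1 = 6$)
$T{\left(G \right)} = 6 + G^{2} \left(2 - G\right)$ ($T{\left(G \right)} = 6 + G G \left(2 - G\right) = 6 + G^{2} \left(2 - G\right)$)
$\left(s{\left(8,-12 \right)} + T{\left(x{\left(0,4 \right)} \right)}\right) \left(-62\right) = \left(-1 + \left(6 - 0^{3} + 2 \cdot 0^{2}\right)\right) \left(-62\right) = \left(-1 + \left(6 - 0 + 2 \cdot 0\right)\right) \left(-62\right) = \left(-1 + \left(6 + 0 + 0\right)\right) \left(-62\right) = \left(-1 + 6\right) \left(-62\right) = 5 \left(-62\right) = -310$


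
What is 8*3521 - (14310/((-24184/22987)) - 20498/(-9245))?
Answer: 4669211570229/111790540 ≈ 41768.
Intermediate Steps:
8*3521 - (14310/((-24184/22987)) - 20498/(-9245)) = 28168 - (14310/((-24184*1/22987)) - 20498*(-1/9245)) = 28168 - (14310/(-24184/22987) + 20498/9245) = 28168 - (14310*(-22987/24184) + 20498/9245) = 28168 - (-164471985/12092 + 20498/9245) = 28168 - 1*(-1520295639509/111790540) = 28168 + 1520295639509/111790540 = 4669211570229/111790540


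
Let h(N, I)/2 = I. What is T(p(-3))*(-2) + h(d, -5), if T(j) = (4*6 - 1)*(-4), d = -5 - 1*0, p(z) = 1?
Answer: 174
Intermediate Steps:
d = -5 (d = -5 + 0 = -5)
h(N, I) = 2*I
T(j) = -92 (T(j) = (24 - 1)*(-4) = 23*(-4) = -92)
T(p(-3))*(-2) + h(d, -5) = -92*(-2) + 2*(-5) = 184 - 10 = 174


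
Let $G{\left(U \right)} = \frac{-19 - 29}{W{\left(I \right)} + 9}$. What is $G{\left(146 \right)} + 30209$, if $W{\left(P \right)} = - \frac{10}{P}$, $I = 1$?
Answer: $30257$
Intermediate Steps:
$G{\left(U \right)} = 48$ ($G{\left(U \right)} = \frac{-19 - 29}{- \frac{10}{1} + 9} = - \frac{48}{\left(-10\right) 1 + 9} = - \frac{48}{-10 + 9} = - \frac{48}{-1} = \left(-48\right) \left(-1\right) = 48$)
$G{\left(146 \right)} + 30209 = 48 + 30209 = 30257$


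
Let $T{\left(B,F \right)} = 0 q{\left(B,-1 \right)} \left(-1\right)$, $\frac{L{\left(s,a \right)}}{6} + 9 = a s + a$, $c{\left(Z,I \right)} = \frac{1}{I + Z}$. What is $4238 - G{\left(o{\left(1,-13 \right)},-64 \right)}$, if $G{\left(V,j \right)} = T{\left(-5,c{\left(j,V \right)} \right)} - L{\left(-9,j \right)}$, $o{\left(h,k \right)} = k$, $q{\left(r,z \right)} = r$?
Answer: $7256$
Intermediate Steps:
$L{\left(s,a \right)} = -54 + 6 a + 6 a s$ ($L{\left(s,a \right)} = -54 + 6 \left(a s + a\right) = -54 + 6 \left(a + a s\right) = -54 + \left(6 a + 6 a s\right) = -54 + 6 a + 6 a s$)
$T{\left(B,F \right)} = 0$ ($T{\left(B,F \right)} = 0 B \left(-1\right) = 0 \left(-1\right) = 0$)
$G{\left(V,j \right)} = 54 + 48 j$ ($G{\left(V,j \right)} = 0 - \left(-54 + 6 j + 6 j \left(-9\right)\right) = 0 - \left(-54 + 6 j - 54 j\right) = 0 - \left(-54 - 48 j\right) = 0 + \left(54 + 48 j\right) = 54 + 48 j$)
$4238 - G{\left(o{\left(1,-13 \right)},-64 \right)} = 4238 - \left(54 + 48 \left(-64\right)\right) = 4238 - \left(54 - 3072\right) = 4238 - -3018 = 4238 + 3018 = 7256$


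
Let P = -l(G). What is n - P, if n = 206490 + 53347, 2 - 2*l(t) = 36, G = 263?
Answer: 259820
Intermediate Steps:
l(t) = -17 (l(t) = 1 - ½*36 = 1 - 18 = -17)
P = 17 (P = -1*(-17) = 17)
n = 259837
n - P = 259837 - 1*17 = 259837 - 17 = 259820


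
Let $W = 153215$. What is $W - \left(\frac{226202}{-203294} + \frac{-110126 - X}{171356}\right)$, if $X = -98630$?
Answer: $\frac{667173087720312}{4354455833} \approx 1.5322 \cdot 10^{5}$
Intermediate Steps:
$W - \left(\frac{226202}{-203294} + \frac{-110126 - X}{171356}\right) = 153215 - \left(\frac{226202}{-203294} + \frac{-110126 - -98630}{171356}\right) = 153215 - \left(226202 \left(- \frac{1}{203294}\right) + \left(-110126 + 98630\right) \frac{1}{171356}\right) = 153215 - \left(- \frac{113101}{101647} - \frac{2874}{42839}\right) = 153215 - - \frac{5137267217}{4354455833} = 153215 + \frac{5137267217}{4354455833} = \frac{667173087720312}{4354455833}$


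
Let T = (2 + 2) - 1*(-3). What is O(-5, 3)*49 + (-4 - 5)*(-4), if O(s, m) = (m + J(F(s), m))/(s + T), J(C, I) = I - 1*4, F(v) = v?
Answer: 85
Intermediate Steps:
J(C, I) = -4 + I (J(C, I) = I - 4 = -4 + I)
T = 7 (T = 4 + 3 = 7)
O(s, m) = (-4 + 2*m)/(7 + s) (O(s, m) = (m + (-4 + m))/(s + 7) = (-4 + 2*m)/(7 + s))
O(-5, 3)*49 + (-4 - 5)*(-4) = (2*(-2 + 3)/(7 - 5))*49 + (-4 - 5)*(-4) = (2*1/2)*49 - 9*(-4) = (2*(½)*1)*49 + 36 = 1*49 + 36 = 49 + 36 = 85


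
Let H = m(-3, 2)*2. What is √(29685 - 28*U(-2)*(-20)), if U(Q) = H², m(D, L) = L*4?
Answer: √173045 ≈ 415.99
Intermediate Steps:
m(D, L) = 4*L
H = 16 (H = (4*2)*2 = 8*2 = 16)
U(Q) = 256 (U(Q) = 16² = 256)
√(29685 - 28*U(-2)*(-20)) = √(29685 - 28*256*(-20)) = √(29685 - 7168*(-20)) = √(29685 + 143360) = √173045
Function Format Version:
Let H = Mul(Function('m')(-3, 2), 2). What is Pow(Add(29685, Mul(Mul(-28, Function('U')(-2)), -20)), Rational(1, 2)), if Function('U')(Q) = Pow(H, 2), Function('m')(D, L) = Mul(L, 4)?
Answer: Pow(173045, Rational(1, 2)) ≈ 415.99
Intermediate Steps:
Function('m')(D, L) = Mul(4, L)
H = 16 (H = Mul(Mul(4, 2), 2) = Mul(8, 2) = 16)
Function('U')(Q) = 256 (Function('U')(Q) = Pow(16, 2) = 256)
Pow(Add(29685, Mul(Mul(-28, Function('U')(-2)), -20)), Rational(1, 2)) = Pow(Add(29685, Mul(Mul(-28, 256), -20)), Rational(1, 2)) = Pow(Add(29685, Mul(-7168, -20)), Rational(1, 2)) = Pow(Add(29685, 143360), Rational(1, 2)) = Pow(173045, Rational(1, 2))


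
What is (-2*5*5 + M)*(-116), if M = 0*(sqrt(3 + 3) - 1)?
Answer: 5800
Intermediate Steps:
M = 0 (M = 0*(sqrt(6) - 1) = 0*(-1 + sqrt(6)) = 0)
(-2*5*5 + M)*(-116) = (-2*5*5 + 0)*(-116) = (-10*5 + 0)*(-116) = (-50 + 0)*(-116) = -50*(-116) = 5800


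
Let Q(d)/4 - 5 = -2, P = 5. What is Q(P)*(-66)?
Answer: -792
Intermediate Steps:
Q(d) = 12 (Q(d) = 20 + 4*(-2) = 20 - 8 = 12)
Q(P)*(-66) = 12*(-66) = -792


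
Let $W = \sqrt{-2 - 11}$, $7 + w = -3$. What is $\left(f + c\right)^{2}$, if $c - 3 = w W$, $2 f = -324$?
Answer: $23981 + 3180 i \sqrt{13} \approx 23981.0 + 11466.0 i$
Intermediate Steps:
$w = -10$ ($w = -7 - 3 = -10$)
$f = -162$ ($f = \frac{1}{2} \left(-324\right) = -162$)
$W = i \sqrt{13}$ ($W = \sqrt{-13} = i \sqrt{13} \approx 3.6056 i$)
$c = 3 - 10 i \sqrt{13} \approx 3.0 - 36.056 i$
$\left(f + c\right)^{2} = \left(-162 + \left(3 - 10 i \sqrt{13}\right)\right)^{2} = \left(-159 - 10 i \sqrt{13}\right)^{2}$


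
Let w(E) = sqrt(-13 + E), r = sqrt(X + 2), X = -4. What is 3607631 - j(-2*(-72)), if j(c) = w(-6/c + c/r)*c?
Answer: 3607631 - 12*sqrt(-1878 - 10368*I*sqrt(2)) ≈ 3.6067e+6 + 1095.2*I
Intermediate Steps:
r = I*sqrt(2) (r = sqrt(-4 + 2) = sqrt(-2) = I*sqrt(2) ≈ 1.4142*I)
j(c) = c*sqrt(-13 - 6/c - I*c*sqrt(2)/2) (j(c) = sqrt(-13 + (-6/c + c/((I*sqrt(2)))))*c = sqrt(-13 + (-6/c + c*(-I*sqrt(2)/2)))*c = sqrt(-13 + (-6/c - I*c*sqrt(2)/2))*c = sqrt(-13 - 6/c - I*c*sqrt(2)/2)*c = c*sqrt(-13 - 6/c - I*c*sqrt(2)/2))
3607631 - j(-2*(-72)) = 3607631 - (-2*(-72))*sqrt(-52 - 24/((-2*(-72))) - 2*I*(-2*(-72))*sqrt(2))/2 = 3607631 - 144*sqrt(-52 - 24/144 - 2*I*144*sqrt(2))/2 = 3607631 - 144*sqrt(-52 - 24*1/144 - 288*I*sqrt(2))/2 = 3607631 - 144*sqrt(-52 - 1/6 - 288*I*sqrt(2))/2 = 3607631 - 144*sqrt(-313/6 - 288*I*sqrt(2))/2 = 3607631 - 72*sqrt(-313/6 - 288*I*sqrt(2))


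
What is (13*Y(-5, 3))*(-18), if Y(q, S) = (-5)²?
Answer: -5850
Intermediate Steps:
Y(q, S) = 25
(13*Y(-5, 3))*(-18) = (13*25)*(-18) = 325*(-18) = -5850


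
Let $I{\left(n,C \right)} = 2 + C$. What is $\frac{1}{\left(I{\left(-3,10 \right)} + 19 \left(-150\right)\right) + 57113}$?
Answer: $\frac{1}{54275} \approx 1.8425 \cdot 10^{-5}$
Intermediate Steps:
$\frac{1}{\left(I{\left(-3,10 \right)} + 19 \left(-150\right)\right) + 57113} = \frac{1}{\left(\left(2 + 10\right) + 19 \left(-150\right)\right) + 57113} = \frac{1}{\left(12 - 2850\right) + 57113} = \frac{1}{-2838 + 57113} = \frac{1}{54275}$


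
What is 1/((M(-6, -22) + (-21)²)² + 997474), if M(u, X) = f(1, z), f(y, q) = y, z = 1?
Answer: 1/1192838 ≈ 8.3834e-7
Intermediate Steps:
M(u, X) = 1
1/((M(-6, -22) + (-21)²)² + 997474) = 1/((1 + (-21)²)² + 997474) = 1/((1 + 441)² + 997474) = 1/(442² + 997474) = 1/(195364 + 997474) = 1/1192838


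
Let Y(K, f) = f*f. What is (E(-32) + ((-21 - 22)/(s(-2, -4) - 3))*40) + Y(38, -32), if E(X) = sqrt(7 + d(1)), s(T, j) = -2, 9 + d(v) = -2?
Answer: 1368 + 2*I ≈ 1368.0 + 2.0*I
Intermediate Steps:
d(v) = -11 (d(v) = -9 - 2 = -11)
Y(K, f) = f**2
E(X) = 2*I (E(X) = sqrt(7 - 11) = sqrt(-4) = 2*I)
(E(-32) + ((-21 - 22)/(s(-2, -4) - 3))*40) + Y(38, -32) = (2*I + ((-21 - 22)/(-2 - 3))*40) + (-32)**2 = (2*I - 43/(-5)*40) + 1024 = (2*I - 43*(-1/5)*40) + 1024 = (2*I + (43/5)*40) + 1024 = (2*I + 344) + 1024 = (344 + 2*I) + 1024 = 1368 + 2*I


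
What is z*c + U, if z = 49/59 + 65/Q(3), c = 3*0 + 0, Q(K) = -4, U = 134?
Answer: 134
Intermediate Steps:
c = 0 (c = 0 + 0 = 0)
z = -3639/236 (z = 49/59 + 65/(-4) = 49*(1/59) + 65*(-1/4) = 49/59 - 65/4 = -3639/236 ≈ -15.419)
z*c + U = -3639/236*0 + 134 = 0 + 134 = 134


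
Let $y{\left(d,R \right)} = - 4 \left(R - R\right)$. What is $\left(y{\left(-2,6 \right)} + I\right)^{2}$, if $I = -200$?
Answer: $40000$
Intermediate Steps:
$y{\left(d,R \right)} = 0$ ($y{\left(d,R \right)} = \left(-4\right) 0 = 0$)
$\left(y{\left(-2,6 \right)} + I\right)^{2} = \left(0 - 200\right)^{2} = \left(-200\right)^{2} = 40000$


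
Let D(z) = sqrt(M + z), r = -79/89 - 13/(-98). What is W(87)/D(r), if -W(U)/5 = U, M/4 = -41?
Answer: 3045*I*sqrt(255784754)/1436993 ≈ 33.89*I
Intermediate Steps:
M = -164 (M = 4*(-41) = -164)
W(U) = -5*U
r = -6585/8722 (r = -79*1/89 - 13*(-1/98) = -79/89 + 13/98 = -6585/8722 ≈ -0.75499)
D(z) = sqrt(-164 + z)
W(87)/D(r) = (-5*87)/(sqrt(-164 - 6585/8722)) = -435*(-7*I*sqrt(255784754)/1436993) = -(-3045)*I*sqrt(255784754)/1436993 = 3045*I*sqrt(255784754)/1436993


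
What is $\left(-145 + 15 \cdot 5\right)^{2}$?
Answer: $4900$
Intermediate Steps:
$\left(-145 + 15 \cdot 5\right)^{2} = \left(-145 + 75\right)^{2} = \left(-70\right)^{2} = 4900$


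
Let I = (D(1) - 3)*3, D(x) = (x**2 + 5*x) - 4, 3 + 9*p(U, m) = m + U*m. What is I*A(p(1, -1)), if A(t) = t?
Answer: 5/3 ≈ 1.6667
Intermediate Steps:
p(U, m) = -1/3 + m/9 + U*m/9 (p(U, m) = -1/3 + (m + U*m)/9 = -1/3 + (m/9 + U*m/9) = -1/3 + m/9 + U*m/9)
D(x) = -4 + x**2 + 5*x
I = -3 (I = ((-4 + 1**2 + 5*1) - 3)*3 = ((-4 + 1 + 5) - 3)*3 = (2 - 3)*3 = -1*3 = -3)
I*A(p(1, -1)) = -3*(-1/3 + (1/9)*(-1) + (1/9)*1*(-1)) = -3*(-1/3 - 1/9 - 1/9) = -3*(-5/9) = 5/3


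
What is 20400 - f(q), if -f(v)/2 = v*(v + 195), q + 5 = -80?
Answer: 1700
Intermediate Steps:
q = -85 (q = -5 - 80 = -85)
f(v) = -2*v*(195 + v) (f(v) = -2*v*(v + 195) = -2*v*(195 + v))
20400 - f(q) = 20400 - (-2)*(-85)*(195 - 85) = 20400 - (-2)*(-85)*110 = 20400 - 1*18700 = 20400 - 18700 = 1700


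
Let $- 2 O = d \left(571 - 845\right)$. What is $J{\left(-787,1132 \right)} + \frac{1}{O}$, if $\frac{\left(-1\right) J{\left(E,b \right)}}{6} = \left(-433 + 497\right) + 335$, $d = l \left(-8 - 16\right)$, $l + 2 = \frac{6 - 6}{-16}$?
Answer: $- \frac{15742943}{6576} \approx -2394.0$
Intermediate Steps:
$l = -2$ ($l = -2 + \frac{6 - 6}{-16} = -2 + \left(6 - 6\right) \left(- \frac{1}{16}\right) = -2 + 0 \left(- \frac{1}{16}\right) = -2 + 0 = -2$)
$d = 48$ ($d = - 2 \left(-8 - 16\right) = \left(-2\right) \left(-24\right) = 48$)
$J{\left(E,b \right)} = -2394$ ($J{\left(E,b \right)} = - 6 \left(\left(-433 + 497\right) + 335\right) = - 6 \left(64 + 335\right) = \left(-6\right) 399 = -2394$)
$O = 6576$ ($O = - \frac{48 \left(571 - 845\right)}{2} = - \frac{48 \left(-274\right)}{2} = \left(- \frac{1}{2}\right) \left(-13152\right) = 6576$)
$J{\left(-787,1132 \right)} + \frac{1}{O} = -2394 + \frac{1}{6576} = - \frac{15742943}{6576}$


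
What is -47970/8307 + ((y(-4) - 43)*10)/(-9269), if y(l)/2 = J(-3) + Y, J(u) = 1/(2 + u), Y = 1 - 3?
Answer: -3765500/658099 ≈ -5.7218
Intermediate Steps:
Y = -2
y(l) = -6 (y(l) = 2*(1/(2 - 3) - 2) = 2*(1/(-1) - 2) = 2*(-1 - 2) = 2*(-3) = -6)
-47970/8307 + ((y(-4) - 43)*10)/(-9269) = -47970/8307 + ((-6 - 43)*10)/(-9269) = -47970*1/8307 - 49*10*(-1/9269) = -410/71 - 490*(-1/9269) = -410/71 + 490/9269 = -3765500/658099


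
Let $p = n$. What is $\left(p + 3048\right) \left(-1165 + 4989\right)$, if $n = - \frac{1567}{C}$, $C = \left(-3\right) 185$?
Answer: $\frac{6474823568}{555} \approx 1.1666 \cdot 10^{7}$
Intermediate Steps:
$C = -555$
$n = \frac{1567}{555}$ ($n = - \frac{1567}{-555} = \left(-1567\right) \left(- \frac{1}{555}\right) = \frac{1567}{555} \approx 2.8234$)
$p = \frac{1567}{555} \approx 2.8234$
$\left(p + 3048\right) \left(-1165 + 4989\right) = \left(\frac{1567}{555} + 3048\right) \left(-1165 + 4989\right) = \frac{1693207}{555} \cdot 3824 = \frac{6474823568}{555}$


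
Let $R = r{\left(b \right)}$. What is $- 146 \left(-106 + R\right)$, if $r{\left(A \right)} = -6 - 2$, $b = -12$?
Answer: $16644$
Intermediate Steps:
$r{\left(A \right)} = -8$
$R = -8$
$- 146 \left(-106 + R\right) = - 146 \left(-106 - 8\right) = \left(-146\right) \left(-114\right) = 16644$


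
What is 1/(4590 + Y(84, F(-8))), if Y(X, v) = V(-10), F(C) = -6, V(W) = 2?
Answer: 1/4592 ≈ 0.00021777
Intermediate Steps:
Y(X, v) = 2
1/(4590 + Y(84, F(-8))) = 1/(4590 + 2) = 1/4592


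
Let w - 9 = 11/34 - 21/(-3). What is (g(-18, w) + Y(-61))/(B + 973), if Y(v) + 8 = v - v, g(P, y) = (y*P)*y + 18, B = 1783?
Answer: -2766445/1592968 ≈ -1.7367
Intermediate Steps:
w = 555/34 (w = 9 + (11/34 - 21/(-3)) = 9 + (11*(1/34) - 21*(-1/3)) = 9 + (11/34 + 7) = 9 + 249/34 = 555/34 ≈ 16.324)
g(P, y) = 18 + P*y**2 (g(P, y) = (P*y)*y + 18 = P*y**2 + 18 = 18 + P*y**2)
Y(v) = -8 (Y(v) = -8 + (v - v) = -8 + 0 = -8)
(g(-18, w) + Y(-61))/(B + 973) = ((18 - 18*(555/34)**2) - 8)/(1783 + 973) = ((18 - 18*308025/1156) - 8)/2756 = ((18 - 2772225/578) - 8)*(1/2756) = (-2761821/578 - 8)*(1/2756) = -2766445/578*1/2756 = -2766445/1592968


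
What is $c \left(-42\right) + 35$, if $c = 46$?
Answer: $-1897$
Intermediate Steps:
$c \left(-42\right) + 35 = 46 \left(-42\right) + 35 = -1932 + 35 = -1897$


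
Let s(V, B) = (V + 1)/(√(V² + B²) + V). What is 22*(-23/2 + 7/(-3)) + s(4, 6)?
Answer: -2744/9 + 5*√13/18 ≈ -303.89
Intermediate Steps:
s(V, B) = (1 + V)/(V + √(B² + V²)) (s(V, B) = (1 + V)/(√(B² + V²) + V) = (1 + V)/(V + √(B² + V²)))
22*(-23/2 + 7/(-3)) + s(4, 6) = 22*(-23/2 + 7/(-3)) + (1 + 4)/(4 + √(6² + 4²)) = 22*(-23*½ + 7*(-⅓)) + 5/(4 + √(36 + 16)) = 22*(-23/2 - 7/3) + 5/(4 + √52) = 22*(-83/6) + 5/(4 + 2*√13) = -913/3 + 5/(4 + 2*√13)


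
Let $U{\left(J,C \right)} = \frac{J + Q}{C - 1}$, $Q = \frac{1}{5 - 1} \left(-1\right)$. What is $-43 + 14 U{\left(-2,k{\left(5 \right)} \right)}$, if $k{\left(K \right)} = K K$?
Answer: $- \frac{709}{16} \approx -44.313$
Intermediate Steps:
$k{\left(K \right)} = K^{2}$
$Q = - \frac{1}{4}$ ($Q = \frac{1}{4} \left(-1\right) = - \frac{1}{4} \approx -0.25$)
$U{\left(J,C \right)} = \frac{- \frac{1}{4} + J}{-1 + C}$ ($U{\left(J,C \right)} = \frac{J - \frac{1}{4}}{C - 1} = \frac{- \frac{1}{4} + J}{-1 + C}$)
$-43 + 14 U{\left(-2,k{\left(5 \right)} \right)} = -43 + 14 \frac{- \frac{1}{4} - 2}{-1 + 5^{2}} = -43 + 14 \frac{1}{-1 + 25} \left(- \frac{9}{4}\right) = -43 + 14 \cdot \frac{1}{24} \left(- \frac{9}{4}\right) = -43 + 14 \left(- \frac{3}{32}\right) = -43 - \frac{21}{16} = - \frac{709}{16}$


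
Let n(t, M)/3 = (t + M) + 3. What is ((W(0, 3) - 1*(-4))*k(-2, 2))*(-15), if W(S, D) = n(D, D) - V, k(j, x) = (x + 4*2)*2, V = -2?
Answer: -9900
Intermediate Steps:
n(t, M) = 9 + 3*M + 3*t (n(t, M) = 3*((t + M) + 3) = 3*((M + t) + 3) = 3*(3 + M + t) = 9 + 3*M + 3*t)
k(j, x) = 16 + 2*x (k(j, x) = (x + 8)*2 = (8 + x)*2 = 16 + 2*x)
W(S, D) = 11 + 6*D (W(S, D) = (9 + 3*D + 3*D) - 1*(-2) = (9 + 6*D) + 2 = 11 + 6*D)
((W(0, 3) - 1*(-4))*k(-2, 2))*(-15) = (((11 + 6*3) - 1*(-4))*(16 + 2*2))*(-15) = (((11 + 18) + 4)*(16 + 4))*(-15) = ((29 + 4)*20)*(-15) = (33*20)*(-15) = 660*(-15) = -9900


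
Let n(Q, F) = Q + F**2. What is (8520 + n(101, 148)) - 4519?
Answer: 26006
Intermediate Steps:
(8520 + n(101, 148)) - 4519 = (8520 + (101 + 148**2)) - 4519 = (8520 + (101 + 21904)) - 4519 = (8520 + 22005) - 4519 = 30525 - 4519 = 26006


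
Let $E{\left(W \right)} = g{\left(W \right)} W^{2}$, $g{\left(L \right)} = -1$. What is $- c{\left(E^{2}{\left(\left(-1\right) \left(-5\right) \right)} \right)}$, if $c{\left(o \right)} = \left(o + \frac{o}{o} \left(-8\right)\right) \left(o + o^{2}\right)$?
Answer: $-241401250$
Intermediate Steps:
$E{\left(W \right)} = - W^{2}$
$c{\left(o \right)} = \left(-8 + o\right) \left(o + o^{2}\right)$ ($c{\left(o \right)} = \left(o + 1 \left(-8\right)\right) \left(o + o^{2}\right) = \left(o - 8\right) \left(o + o^{2}\right) = \left(-8 + o\right) \left(o + o^{2}\right)$)
$- c{\left(E^{2}{\left(\left(-1\right) \left(-5\right) \right)} \right)} = - \left(- \left(\left(-1\right) \left(-5\right)\right)^{2}\right)^{2} \left(-8 + \left(\left(- \left(\left(-1\right) \left(-5\right)\right)^{2}\right)^{2}\right)^{2} - 7 \left(- \left(\left(-1\right) \left(-5\right)\right)^{2}\right)^{2}\right) = - \left(- 5^{2}\right)^{2} \left(-8 + \left(\left(- 5^{2}\right)^{2}\right)^{2} - 7 \left(- 5^{2}\right)^{2}\right) = - \left(\left(-1\right) 25\right)^{2} \left(-8 + \left(\left(\left(-1\right) 25\right)^{2}\right)^{2} - 7 \left(\left(-1\right) 25\right)^{2}\right) = - \left(-25\right)^{2} \left(-8 + \left(\left(-25\right)^{2}\right)^{2} - 7 \left(-25\right)^{2}\right) = - 625 \left(-8 + 625^{2} - 4375\right) = - 625 \left(-8 + 390625 - 4375\right) = - 625 \cdot 386242 = \left(-1\right) 241401250 = -241401250$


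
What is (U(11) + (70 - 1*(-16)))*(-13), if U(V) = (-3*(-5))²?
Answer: -4043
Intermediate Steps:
U(V) = 225 (U(V) = 15² = 225)
(U(11) + (70 - 1*(-16)))*(-13) = (225 + (70 - 1*(-16)))*(-13) = (225 + (70 + 16))*(-13) = (225 + 86)*(-13) = 311*(-13) = -4043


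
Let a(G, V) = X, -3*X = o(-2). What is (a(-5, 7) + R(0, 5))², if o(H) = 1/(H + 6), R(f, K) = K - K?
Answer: 1/144 ≈ 0.0069444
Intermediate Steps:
R(f, K) = 0
o(H) = 1/(6 + H)
X = -1/12 (X = -1/(3*(6 - 2)) = -⅓/4 = -⅓*¼ = -1/12 ≈ -0.083333)
a(G, V) = -1/12
(a(-5, 7) + R(0, 5))² = (-1/12 + 0)² = (-1/12)² = 1/144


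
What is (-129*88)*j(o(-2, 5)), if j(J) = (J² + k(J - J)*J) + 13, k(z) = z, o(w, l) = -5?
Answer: -431376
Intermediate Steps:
j(J) = 13 + J² (j(J) = (J² + (J - J)*J) + 13 = (J² + 0*J) + 13 = (J² + 0) + 13 = J² + 13 = 13 + J²)
(-129*88)*j(o(-2, 5)) = (-129*88)*(13 + (-5)²) = -11352*(13 + 25) = -11352*38 = -431376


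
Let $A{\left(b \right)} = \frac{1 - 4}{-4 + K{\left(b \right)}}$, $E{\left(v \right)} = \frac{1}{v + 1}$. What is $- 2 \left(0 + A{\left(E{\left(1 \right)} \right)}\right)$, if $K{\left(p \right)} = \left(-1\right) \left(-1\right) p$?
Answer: $- \frac{12}{7} \approx -1.7143$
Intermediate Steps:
$E{\left(v \right)} = \frac{1}{1 + v}$
$K{\left(p \right)} = p$ ($K{\left(p \right)} = 1 p = p$)
$A{\left(b \right)} = - \frac{3}{-4 + b}$ ($A{\left(b \right)} = \frac{1 - 4}{-4 + b} = - \frac{3}{-4 + b}$)
$- 2 \left(0 + A{\left(E{\left(1 \right)} \right)}\right) = - 2 \left(0 - \frac{3}{-4 + \frac{1}{1 + 1}}\right) = - 2 \left(0 - \frac{3}{-4 + \frac{1}{2}}\right) = - 2 \left(0 - \frac{3}{- \frac{7}{2}}\right) = - 2 \left(0 - - \frac{6}{7}\right) = - 2 \left(0 + \frac{6}{7}\right) = \left(-2\right) \frac{6}{7} = - \frac{12}{7}$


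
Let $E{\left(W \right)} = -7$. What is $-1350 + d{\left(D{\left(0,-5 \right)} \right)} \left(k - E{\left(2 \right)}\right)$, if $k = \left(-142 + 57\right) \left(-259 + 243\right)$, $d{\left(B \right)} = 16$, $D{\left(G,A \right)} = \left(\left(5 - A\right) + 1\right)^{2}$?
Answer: $20522$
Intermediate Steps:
$D{\left(G,A \right)} = \left(6 - A\right)^{2}$
$k = 1360$ ($k = \left(-85\right) \left(-16\right) = 1360$)
$-1350 + d{\left(D{\left(0,-5 \right)} \right)} \left(k - E{\left(2 \right)}\right) = -1350 + 16 \left(1360 - -7\right) = -1350 + 16 \left(1360 + 7\right) = -1350 + 16 \cdot 1367 = -1350 + 21872 = 20522$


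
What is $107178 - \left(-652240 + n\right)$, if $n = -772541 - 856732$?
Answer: $2388691$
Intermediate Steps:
$n = -1629273$ ($n = -772541 - 856732 = -1629273$)
$107178 - \left(-652240 + n\right) = 107178 - \left(-652240 - 1629273\right) = 107178 - -2281513 = 107178 + 2281513 = 2388691$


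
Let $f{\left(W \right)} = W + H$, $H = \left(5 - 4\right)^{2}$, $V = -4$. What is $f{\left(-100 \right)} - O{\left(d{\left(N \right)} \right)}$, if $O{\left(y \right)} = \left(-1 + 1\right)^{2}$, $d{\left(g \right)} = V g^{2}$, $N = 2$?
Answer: $-99$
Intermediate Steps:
$H = 1$ ($H = 1^{2} = 1$)
$d{\left(g \right)} = - 4 g^{2}$
$O{\left(y \right)} = 0$ ($O{\left(y \right)} = 0^{2} = 0$)
$f{\left(W \right)} = 1 + W$ ($f{\left(W \right)} = W + 1 = 1 + W$)
$f{\left(-100 \right)} - O{\left(d{\left(N \right)} \right)} = \left(1 - 100\right) - 0 = -99 + 0 = -99$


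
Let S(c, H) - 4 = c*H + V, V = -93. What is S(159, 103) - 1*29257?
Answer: -12969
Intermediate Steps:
S(c, H) = -89 + H*c (S(c, H) = 4 + (c*H - 93) = 4 + (H*c - 93) = 4 + (-93 + H*c) = -89 + H*c)
S(159, 103) - 1*29257 = (-89 + 103*159) - 1*29257 = (-89 + 16377) - 29257 = 16288 - 29257 = -12969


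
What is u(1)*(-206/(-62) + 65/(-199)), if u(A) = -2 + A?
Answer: -18482/6169 ≈ -2.9959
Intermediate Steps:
u(1)*(-206/(-62) + 65/(-199)) = (-2 + 1)*(-206/(-62) + 65/(-199)) = -(-206*(-1/62) + 65*(-1/199)) = -(103/31 - 65/199) = -1*18482/6169 = -18482/6169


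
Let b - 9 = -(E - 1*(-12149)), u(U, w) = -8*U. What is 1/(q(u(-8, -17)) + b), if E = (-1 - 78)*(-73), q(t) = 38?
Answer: -1/17869 ≈ -5.5963e-5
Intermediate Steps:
E = 5767 (E = -79*(-73) = 5767)
b = -17907 (b = 9 - (5767 - 1*(-12149)) = 9 - (5767 + 12149) = 9 - 1*17916 = 9 - 17916 = -17907)
1/(q(u(-8, -17)) + b) = 1/(38 - 17907) = 1/(-17869) = -1/17869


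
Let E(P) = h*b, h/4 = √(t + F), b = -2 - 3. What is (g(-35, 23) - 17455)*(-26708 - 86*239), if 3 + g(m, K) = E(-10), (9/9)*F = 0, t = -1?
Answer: 825099996 + 945240*I ≈ 8.251e+8 + 9.4524e+5*I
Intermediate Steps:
F = 0
b = -5
h = 4*I (h = 4*√(-1 + 0) = 4*√(-1) = 4*I ≈ 4.0*I)
E(P) = -20*I (E(P) = (4*I)*(-5) = -20*I)
g(m, K) = -3 - 20*I
(g(-35, 23) - 17455)*(-26708 - 86*239) = ((-3 - 20*I) - 17455)*(-26708 - 86*239) = (-17458 - 20*I)*(-26708 - 20554) = (-17458 - 20*I)*(-47262) = 825099996 + 945240*I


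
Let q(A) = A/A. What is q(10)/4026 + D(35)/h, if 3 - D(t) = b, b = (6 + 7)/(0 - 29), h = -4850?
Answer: -5239/11325138 ≈ -0.00046260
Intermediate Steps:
q(A) = 1
b = -13/29 (b = 13/(-29) = 13*(-1/29) = -13/29 ≈ -0.44828)
D(t) = 100/29 (D(t) = 3 - 1*(-13/29) = 3 + 13/29 = 100/29)
q(10)/4026 + D(35)/h = 1/4026 + (100/29)/(-4850) = 1*(1/4026) + (100/29)*(-1/4850) = 1/4026 - 2/2813 = -5239/11325138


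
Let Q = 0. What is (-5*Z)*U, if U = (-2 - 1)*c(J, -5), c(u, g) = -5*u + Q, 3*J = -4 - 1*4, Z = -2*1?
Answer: -400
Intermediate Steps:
Z = -2
J = -8/3 (J = (-4 - 1*4)/3 = (-4 - 4)/3 = (1/3)*(-8) = -8/3 ≈ -2.6667)
c(u, g) = -5*u (c(u, g) = -5*u + 0 = -5*u)
U = -40 (U = (-2 - 1)*(-5*(-8/3)) = -3*40/3 = -40)
(-5*Z)*U = -5*(-2)*(-40) = 10*(-40) = -400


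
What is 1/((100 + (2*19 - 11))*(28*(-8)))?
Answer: -1/28448 ≈ -3.5152e-5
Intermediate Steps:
1/((100 + (2*19 - 11))*(28*(-8))) = 1/((100 + (38 - 11))*(-224)) = 1/((100 + 27)*(-224)) = 1/(127*(-224)) = 1/(-28448) = -1/28448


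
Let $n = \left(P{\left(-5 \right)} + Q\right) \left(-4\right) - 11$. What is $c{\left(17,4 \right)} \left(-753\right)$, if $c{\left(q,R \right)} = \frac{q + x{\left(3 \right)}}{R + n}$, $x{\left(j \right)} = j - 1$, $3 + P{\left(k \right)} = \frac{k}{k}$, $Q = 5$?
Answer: $753$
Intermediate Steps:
$P{\left(k \right)} = -2$ ($P{\left(k \right)} = -3 + \frac{k}{k} = -3 + 1 = -2$)
$x{\left(j \right)} = -1 + j$
$n = -23$ ($n = \left(-2 + 5\right) \left(-4\right) - 11 = 3 \left(-4\right) - 11 = -12 - 11 = -23$)
$c{\left(q,R \right)} = \frac{2 + q}{-23 + R}$ ($c{\left(q,R \right)} = \frac{q + \left(-1 + 3\right)}{R - 23} = \frac{q + 2}{-23 + R} = \frac{2 + q}{-23 + R}$)
$c{\left(17,4 \right)} \left(-753\right) = \frac{2 + 17}{-23 + 4} \left(-753\right) = \frac{1}{-19} \cdot 19 \left(-753\right) = \left(- \frac{1}{19}\right) 19 \left(-753\right) = \left(-1\right) \left(-753\right) = 753$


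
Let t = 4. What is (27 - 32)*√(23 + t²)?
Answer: -5*√39 ≈ -31.225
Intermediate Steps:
(27 - 32)*√(23 + t²) = (27 - 32)*√(23 + 4²) = -5*√(23 + 16) = -5*√39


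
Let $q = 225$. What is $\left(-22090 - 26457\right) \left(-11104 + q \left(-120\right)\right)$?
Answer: $1849834888$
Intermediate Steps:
$\left(-22090 - 26457\right) \left(-11104 + q \left(-120\right)\right) = \left(-22090 - 26457\right) \left(-11104 + 225 \left(-120\right)\right) = - 48547 \left(-11104 - 27000\right) = \left(-48547\right) \left(-38104\right) = 1849834888$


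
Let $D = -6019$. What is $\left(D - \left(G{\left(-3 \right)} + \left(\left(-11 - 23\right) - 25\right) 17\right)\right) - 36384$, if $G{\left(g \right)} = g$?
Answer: $-41397$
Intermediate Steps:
$\left(D - \left(G{\left(-3 \right)} + \left(\left(-11 - 23\right) - 25\right) 17\right)\right) - 36384 = \left(-6019 - \left(-3 + \left(\left(-11 - 23\right) - 25\right) 17\right)\right) - 36384 = \left(-6019 - \left(-3 + \left(-34 - 25\right) 17\right)\right) - 36384 = \left(-6019 - \left(-3 - 1003\right)\right) - 36384 = \left(-6019 - -1006\right) - 36384 = \left(-6019 + 1006\right) - 36384 = -5013 - 36384 = -41397$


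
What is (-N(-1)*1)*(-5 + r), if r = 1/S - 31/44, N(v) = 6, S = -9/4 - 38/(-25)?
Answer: 68169/1606 ≈ 42.446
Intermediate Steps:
S = -73/100 (S = -9*1/4 - 38*(-1/25) = -9/4 + 38/25 = -73/100 ≈ -0.73000)
r = -6663/3212 (r = 1/(-73/100) - 31/44 = 1*(-100/73) - 31*1/44 = -100/73 - 31/44 = -6663/3212 ≈ -2.0744)
(-N(-1)*1)*(-5 + r) = (-1*6*1)*(-5 - 6663/3212) = -6*1*(-22723/3212) = -6*(-22723/3212) = 68169/1606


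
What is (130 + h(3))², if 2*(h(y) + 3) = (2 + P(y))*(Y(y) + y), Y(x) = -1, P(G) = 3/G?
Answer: 16900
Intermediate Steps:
h(y) = -3 + (-1 + y)*(2 + 3/y)/2 (h(y) = -3 + ((2 + 3/y)*(-1 + y))/2 = -3 + ((-1 + y)*(2 + 3/y))/2 = -3 + (-1 + y)*(2 + 3/y)/2)
(130 + h(3))² = (130 + (-5/2 + 3 - 3/2/3))² = (130 + (-5/2 + 3 - 3/2*⅓))² = (130 + (-5/2 + 3 - ½))² = (130 + 0)² = 130² = 16900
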